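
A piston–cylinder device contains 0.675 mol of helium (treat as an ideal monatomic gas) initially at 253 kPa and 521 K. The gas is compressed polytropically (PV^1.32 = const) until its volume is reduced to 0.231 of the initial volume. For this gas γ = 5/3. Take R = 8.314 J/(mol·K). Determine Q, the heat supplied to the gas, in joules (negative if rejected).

-2840 J

V₁ = nRT₁/P₁ = 0.675×8.314×521/253 = 11.6 L.
Polytropic n=1.32: T₂ = T₁(V₁/V₂)^(n−1) = 521×(4.33)^0.32 = 833 K; P₂ = P₁(V₁/V₂)^n = 1750 kPa.
W = (P₁V₁−P₂V₂)/(n−1) = (253×11.6−1750×2.67)/0.32 = -5470 J.
ΔU = nCvΔT = 0.675×12.5×(833−521) = 2620 J.
Q = ΔU + W = -2840 J.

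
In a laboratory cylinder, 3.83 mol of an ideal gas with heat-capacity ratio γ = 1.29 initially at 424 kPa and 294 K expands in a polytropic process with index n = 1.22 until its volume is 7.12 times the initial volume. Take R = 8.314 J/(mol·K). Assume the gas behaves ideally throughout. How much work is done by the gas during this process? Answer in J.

14900 J

V₁ = nRT₁/P₁ = 3.83×8.314×294/424 = 22.1 L.
Polytropic n=1.22: T₂ = T₁(V₁/V₂)^(n−1) = 294×(0.140)^0.22 = 191 K; P₂ = P₁(V₁/V₂)^n = 38.7 kPa.
W = (P₁V₁−P₂V₂)/(n−1) = (424×22.1−38.7×157)/0.22 = 14900 J.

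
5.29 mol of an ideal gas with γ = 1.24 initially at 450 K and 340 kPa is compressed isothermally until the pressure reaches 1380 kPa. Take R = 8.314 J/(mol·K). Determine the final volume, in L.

V₁ = nRT₁/P₁ = 5.29×8.314×450/340 = 58.2 L.
Isothermal: T stays 450 K; PV = const ⇒ V₂ = 14.3 L, P₂ = 1380 kPa.

14.3 L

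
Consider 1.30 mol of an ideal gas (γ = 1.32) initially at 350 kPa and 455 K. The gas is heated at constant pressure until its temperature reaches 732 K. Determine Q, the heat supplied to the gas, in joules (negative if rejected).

12300 J

V₁ = nRT₁/P₁ = 1.30×8.314×455/350 = 14.1 L.
Isobaric: P stays 350 kPa; V/T = const ⇒ T₂ = 732 K, V₂ = 22.6 L.
W = PΔV = 350×(22.6−14.1) kPa·L = 2990 J.
ΔU = nCvΔT = 1.30×26.0×(732−455) = 9360 J.
Q = ΔU + W = nCpΔT = 12300 J.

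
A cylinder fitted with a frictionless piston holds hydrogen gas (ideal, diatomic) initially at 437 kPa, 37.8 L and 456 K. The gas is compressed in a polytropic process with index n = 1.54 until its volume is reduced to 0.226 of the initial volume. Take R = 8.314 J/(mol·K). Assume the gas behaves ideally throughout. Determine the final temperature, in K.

1020 K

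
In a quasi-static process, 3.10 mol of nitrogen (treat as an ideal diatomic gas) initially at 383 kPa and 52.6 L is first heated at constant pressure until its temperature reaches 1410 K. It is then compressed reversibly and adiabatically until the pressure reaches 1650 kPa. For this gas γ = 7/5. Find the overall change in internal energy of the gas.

87500 J

T₁ = P₁V₁/(nR) = 383×52.6/(3.10×8.314) = 782 K.
Step 1 — Isobaric: P stays 383 kPa; V/T = const ⇒ T₂ = 1410 K, V₂ = 94.9 L.
W = PΔV = 383×(94.9−52.6) kPa·L = 16200 J.
ΔU = nCvΔT = 3.10×20.8×(1410−782) = 40500 J.
Q = ΔU + W = nCpΔT = 56700 J.
State after step 1: P = 383 kPa, V = 94.9 L, T = 1410 K.
Step 2 — Adiabatic: T₂/T₁ = (P₂/P₁)^((γ−1)/γ) ⇒ T₂ = 1410×(4.31)^0.286 = 2140 K; V₂ = 33.4 L.
ΔU = nCvΔT = 3.10×20.8×(2140−1410) = 47000 J.
Q = 0 for an adiabatic process, so W = −ΔU = -47000 J.
Net over both steps: W = -30900 J, Q = 56700 J, ΔU = 87500 J.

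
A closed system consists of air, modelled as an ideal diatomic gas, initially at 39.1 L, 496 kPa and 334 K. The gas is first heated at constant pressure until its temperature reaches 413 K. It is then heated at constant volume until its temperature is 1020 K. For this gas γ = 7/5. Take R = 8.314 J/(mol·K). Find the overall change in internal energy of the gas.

99600 J

n = P₁V₁/(RT₁) = 496×39.1/(8.314×334) = 6.98 mol.
Step 1 — Isobaric: P stays 496 kPa; V/T = const ⇒ T₂ = 413 K, V₂ = 48.3 L.
W = PΔV = 496×(48.3−39.1) kPa·L = 4590 J.
ΔU = nCvΔT = 6.98×20.8×(413−334) = 11500 J.
Q = ΔU + W = nCpΔT = 16100 J.
State after step 1: P = 496 kPa, V = 48.3 L, T = 413 K.
Step 2 — Isochoric: V stays 48.3 L; P/T = const ⇒ T₂ = 1020 K, P₂ = 1220 kPa.
W = 0 (no volume change).
ΔU = nCvΔT = 6.98×20.8×(1020−413) = 88100 J.
Q = ΔU = 88100 J.
Net over both steps: W = 4590 J, Q = 104000 J, ΔU = 99600 J.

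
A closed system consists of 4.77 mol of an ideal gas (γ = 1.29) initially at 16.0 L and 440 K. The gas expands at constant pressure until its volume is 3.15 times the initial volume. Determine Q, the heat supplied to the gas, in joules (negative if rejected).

P₁ = nRT₁/V₁ = 4.77×8.314×440/16.0 = 1090 kPa.
Isobaric: P stays 1090 kPa; V/T = const ⇒ T₂ = 1390 K, V₂ = 50.4 L.
W = PΔV = 1090×(50.4−16.0) kPa·L = 37500 J.
ΔU = nCvΔT = 4.77×28.7×(1390−440) = 129000 J.
Q = ΔU + W = nCpΔT = 167000 J.

167000 J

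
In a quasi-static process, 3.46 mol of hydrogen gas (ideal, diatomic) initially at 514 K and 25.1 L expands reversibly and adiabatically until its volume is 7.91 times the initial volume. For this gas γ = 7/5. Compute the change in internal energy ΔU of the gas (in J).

P₁ = nRT₁/V₁ = 3.46×8.314×514/25.1 = 589 kPa.
Adiabatic: TV^(γ−1) = const ⇒ T₂ = 514×(0.126)^0.400 = 225 K; PV^γ = const ⇒ P₂ = 32.6 kPa.
For an ideal gas ΔU = nCvΔT with Cv = (5/2)R = 20.8 J/(mol·K).
ΔU = 3.46×20.8×(225−514) = -20800 J.

-20800 J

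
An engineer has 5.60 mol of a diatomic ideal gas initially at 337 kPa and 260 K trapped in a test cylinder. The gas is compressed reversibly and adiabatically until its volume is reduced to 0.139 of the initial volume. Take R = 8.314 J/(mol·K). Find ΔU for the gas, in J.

36400 J

V₁ = nRT₁/P₁ = 5.60×8.314×260/337 = 35.9 L.
Adiabatic: TV^(γ−1) = const ⇒ T₂ = 260×(7.19)^0.400 = 572 K; PV^γ = const ⇒ P₂ = 5340 kPa.
For an ideal gas ΔU = nCvΔT with Cv = (5/2)R = 20.8 J/(mol·K).
ΔU = 5.60×20.8×(572−260) = 36400 J.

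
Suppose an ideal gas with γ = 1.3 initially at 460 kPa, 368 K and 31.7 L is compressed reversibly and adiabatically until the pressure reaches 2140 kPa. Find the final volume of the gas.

Adiabatic: T₂/T₁ = (P₂/P₁)^((γ−1)/γ) ⇒ T₂ = 368×(4.65)^0.231 = 525 K; V₂ = 9.72 L.

9.72 L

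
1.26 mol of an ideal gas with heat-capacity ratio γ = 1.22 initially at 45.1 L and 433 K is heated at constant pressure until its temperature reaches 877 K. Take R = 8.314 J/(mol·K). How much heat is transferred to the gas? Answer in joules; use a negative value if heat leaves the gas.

P₁ = nRT₁/V₁ = 1.26×8.314×433/45.1 = 101 kPa.
Isobaric: P stays 101 kPa; V/T = const ⇒ T₂ = 877 K, V₂ = 91.3 L.
W = PΔV = 101×(91.3−45.1) kPa·L = 4650 J.
ΔU = nCvΔT = 1.26×37.8×(877−433) = 21100 J.
Q = ΔU + W = nCpΔT = 25800 J.

25800 J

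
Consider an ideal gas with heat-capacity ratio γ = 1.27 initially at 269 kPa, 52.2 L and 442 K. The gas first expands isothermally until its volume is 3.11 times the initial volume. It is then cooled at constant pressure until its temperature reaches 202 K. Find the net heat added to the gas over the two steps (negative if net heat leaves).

-19900 J

n = P₁V₁/(RT₁) = 269×52.2/(8.314×442) = 3.82 mol.
Step 1 — Isothermal: T stays 442 K; PV = const ⇒ V₂ = 162 L, P₂ = 86.5 kPa.
ΔU = 0 (ideal gas, T constant).
W = nRT ln(V₂/V₁) = 3.82×8.314×442×ln(3.11) = 15900 J.
Q = ΔU + W = 15900 J.
State after step 1: P = 86.5 kPa, V = 162 L, T = 442 K.
Step 2 — Isobaric: P stays 86.5 kPa; V/T = const ⇒ T₂ = 202 K, V₂ = 74.2 L.
W = PΔV = 86.5×(74.2−162) kPa·L = -7620 J.
ΔU = nCvΔT = 3.82×30.8×(202−442) = -28200 J.
Q = ΔU + W = nCpΔT = -35900 J.
Net over both steps: W = 8310 J, Q = -19900 J, ΔU = -28200 J.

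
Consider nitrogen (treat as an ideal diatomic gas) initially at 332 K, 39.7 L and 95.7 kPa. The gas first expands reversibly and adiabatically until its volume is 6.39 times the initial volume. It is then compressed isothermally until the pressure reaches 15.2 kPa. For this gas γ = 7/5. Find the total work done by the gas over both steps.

n = P₁V₁/(RT₁) = 95.7×39.7/(8.314×332) = 1.38 mol.
Step 1 — Adiabatic: TV^(γ−1) = const ⇒ T₂ = 332×(0.156)^0.400 = 158 K; PV^γ = const ⇒ P₂ = 7.13 kPa.
ΔU = nCvΔT = 1.38×20.8×(158−332) = -4980 J.
Q = 0 for an adiabatic process, so W = −ΔU = 4980 J.
State after step 1: P = 7.13 kPa, V = 254 L, T = 158 K.
Step 2 — Isothermal: T stays 158 K; PV = const ⇒ V₂ = 119 L, P₂ = 15.2 kPa.
ΔU = 0 (ideal gas, T constant).
W = nRT ln(V₂/V₁) = 1.38×8.314×158×ln(0.469) = -1370 J.
Q = ΔU + W = -1370 J.
Net over both steps: W = 3610 J, Q = -1370 J, ΔU = -4980 J.

3610 J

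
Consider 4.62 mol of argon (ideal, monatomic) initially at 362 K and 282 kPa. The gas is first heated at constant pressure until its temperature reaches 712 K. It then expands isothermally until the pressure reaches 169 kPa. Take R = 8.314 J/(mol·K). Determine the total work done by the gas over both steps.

27400 J

V₁ = nRT₁/P₁ = 4.62×8.314×362/282 = 49.3 L.
Step 1 — Isobaric: P stays 282 kPa; V/T = const ⇒ T₂ = 712 K, V₂ = 97.0 L.
W = PΔV = 282×(97.0−49.3) kPa·L = 13400 J.
ΔU = nCvΔT = 4.62×12.5×(712−362) = 20200 J.
Q = ΔU + W = nCpΔT = 33600 J.
State after step 1: P = 282 kPa, V = 97.0 L, T = 712 K.
Step 2 — Isothermal: T stays 712 K; PV = const ⇒ V₂ = 162 L, P₂ = 169 kPa.
ΔU = 0 (ideal gas, T constant).
W = nRT ln(V₂/V₁) = 4.62×8.314×712×ln(1.67) = 14000 J.
Q = ΔU + W = 14000 J.
Net over both steps: W = 27400 J, Q = 47600 J, ΔU = 20200 J.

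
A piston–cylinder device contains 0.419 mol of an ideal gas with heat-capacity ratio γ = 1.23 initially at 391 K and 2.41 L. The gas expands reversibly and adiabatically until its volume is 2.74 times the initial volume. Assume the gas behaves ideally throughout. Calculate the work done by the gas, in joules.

P₁ = nRT₁/V₁ = 0.419×8.314×391/2.41 = 565 kPa.
Adiabatic: TV^(γ−1) = const ⇒ T₂ = 391×(0.365)^0.230 = 310 K; PV^γ = const ⇒ P₂ = 164 kPa.
ΔU = nCvΔT = 0.419×36.1×(310−391) = -1230 J.
Q = 0 for an adiabatic process, so W = −ΔU = 1230 J.

1230 J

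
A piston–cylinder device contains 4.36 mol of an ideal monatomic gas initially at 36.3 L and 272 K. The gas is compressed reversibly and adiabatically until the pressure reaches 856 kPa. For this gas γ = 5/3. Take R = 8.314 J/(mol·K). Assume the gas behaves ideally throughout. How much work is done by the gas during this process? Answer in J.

P₁ = nRT₁/V₁ = 4.36×8.314×272/36.3 = 272 kPa.
Adiabatic: T₂/T₁ = (P₂/P₁)^((γ−1)/γ) ⇒ T₂ = 272×(3.15)^0.400 = 431 K; V₂ = 18.2 L.
ΔU = nCvΔT = 4.36×12.5×(431−272) = 8620 J.
Q = 0 for an adiabatic process, so W = −ΔU = -8620 J.

-8620 J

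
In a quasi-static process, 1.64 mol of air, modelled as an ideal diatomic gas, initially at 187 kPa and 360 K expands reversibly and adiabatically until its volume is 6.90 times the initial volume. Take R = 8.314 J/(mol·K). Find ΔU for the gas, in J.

-6600 J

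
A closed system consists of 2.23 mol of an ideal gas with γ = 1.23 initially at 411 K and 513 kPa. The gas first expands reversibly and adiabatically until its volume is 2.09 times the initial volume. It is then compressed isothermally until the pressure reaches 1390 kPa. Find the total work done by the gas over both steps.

V₁ = nRT₁/P₁ = 2.23×8.314×411/513 = 14.9 L.
Step 1 — Adiabatic: TV^(γ−1) = const ⇒ T₂ = 411×(0.478)^0.230 = 347 K; PV^γ = const ⇒ P₂ = 207 kPa.
ΔU = nCvΔT = 2.23×36.1×(347−411) = -5170 J.
Q = 0 for an adiabatic process, so W = −ΔU = 5170 J.
State after step 1: P = 207 kPa, V = 31.0 L, T = 347 K.
Step 2 — Isothermal: T stays 347 K; PV = const ⇒ V₂ = 4.63 L, P₂ = 1390 kPa.
ΔU = 0 (ideal gas, T constant).
W = nRT ln(V₂/V₁) = 2.23×8.314×347×ln(0.149) = -12200 J.
Q = ΔU + W = -12200 J.
Net over both steps: W = -7080 J, Q = -12200 J, ΔU = -5170 J.

-7080 J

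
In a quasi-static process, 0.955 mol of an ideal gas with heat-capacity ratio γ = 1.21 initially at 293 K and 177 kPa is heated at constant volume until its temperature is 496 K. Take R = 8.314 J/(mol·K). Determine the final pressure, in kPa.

V₁ = nRT₁/P₁ = 0.955×8.314×293/177 = 13.1 L.
Isochoric: V stays 13.1 L; P/T = const ⇒ T₂ = 496 K, P₂ = 300 kPa.

300 kPa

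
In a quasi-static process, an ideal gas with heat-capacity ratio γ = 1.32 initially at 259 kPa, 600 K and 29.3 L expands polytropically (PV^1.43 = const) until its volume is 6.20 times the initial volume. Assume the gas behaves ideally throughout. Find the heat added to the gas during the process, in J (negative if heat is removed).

n = P₁V₁/(RT₁) = 259×29.3/(8.314×600) = 1.52 mol.
Polytropic n=1.43: T₂ = T₁(V₁/V₂)^(n−1) = 600×(0.161)^0.43 = 274 K; P₂ = P₁(V₁/V₂)^n = 19.1 kPa.
W = (P₁V₁−P₂V₂)/(n−1) = (259×29.3−19.1×182)/0.43 = 9590 J.
ΔU = nCvΔT = 1.52×26.0×(274−600) = -12900 J.
Q = ΔU + W = -3300 J.

-3300 J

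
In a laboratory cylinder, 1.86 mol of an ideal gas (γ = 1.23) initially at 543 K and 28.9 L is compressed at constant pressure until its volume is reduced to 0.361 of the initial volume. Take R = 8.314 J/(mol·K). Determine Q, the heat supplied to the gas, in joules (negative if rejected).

P₁ = nRT₁/V₁ = 1.86×8.314×543/28.9 = 291 kPa.
Isobaric: P stays 291 kPa; V/T = const ⇒ T₂ = 196 K, V₂ = 10.4 L.
W = PΔV = 291×(10.4−28.9) kPa·L = -5370 J.
ΔU = nCvΔT = 1.86×36.1×(196−543) = -23300 J.
Q = ΔU + W = nCpΔT = -28700 J.

-28700 J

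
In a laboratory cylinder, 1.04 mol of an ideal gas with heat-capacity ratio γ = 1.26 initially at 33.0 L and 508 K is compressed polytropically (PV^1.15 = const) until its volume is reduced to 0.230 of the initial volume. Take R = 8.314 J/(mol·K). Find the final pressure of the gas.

P₁ = nRT₁/V₁ = 1.04×8.314×508/33.0 = 133 kPa.
Polytropic n=1.15: T₂ = T₁(V₁/V₂)^(n−1) = 508×(4.35)^0.15 = 633 K; P₂ = P₁(V₁/V₂)^n = 721 kPa.

721 kPa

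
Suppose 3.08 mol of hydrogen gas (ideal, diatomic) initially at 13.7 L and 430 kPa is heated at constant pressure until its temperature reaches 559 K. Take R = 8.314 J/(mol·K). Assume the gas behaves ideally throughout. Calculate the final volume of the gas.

33.3 L

T₁ = P₁V₁/(nR) = 430×13.7/(3.08×8.314) = 230 K.
Isobaric: P stays 430 kPa; V/T = const ⇒ T₂ = 559 K, V₂ = 33.3 L.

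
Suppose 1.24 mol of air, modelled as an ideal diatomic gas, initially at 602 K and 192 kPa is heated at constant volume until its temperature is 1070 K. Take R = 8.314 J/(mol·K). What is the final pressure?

341 kPa

V₁ = nRT₁/P₁ = 1.24×8.314×602/192 = 32.3 L.
Isochoric: V stays 32.3 L; P/T = const ⇒ T₂ = 1070 K, P₂ = 341 kPa.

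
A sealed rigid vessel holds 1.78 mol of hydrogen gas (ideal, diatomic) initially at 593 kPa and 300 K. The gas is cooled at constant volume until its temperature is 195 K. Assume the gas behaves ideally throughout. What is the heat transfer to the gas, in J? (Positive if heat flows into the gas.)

V₁ = nRT₁/P₁ = 1.78×8.314×300/593 = 7.49 L.
Isochoric: V stays 7.49 L; P/T = const ⇒ T₂ = 195 K, P₂ = 385 kPa.
W = 0 (no volume change).
ΔU = nCvΔT = 1.78×20.8×(195−300) = -3880 J.
Q = ΔU = -3880 J.

-3880 J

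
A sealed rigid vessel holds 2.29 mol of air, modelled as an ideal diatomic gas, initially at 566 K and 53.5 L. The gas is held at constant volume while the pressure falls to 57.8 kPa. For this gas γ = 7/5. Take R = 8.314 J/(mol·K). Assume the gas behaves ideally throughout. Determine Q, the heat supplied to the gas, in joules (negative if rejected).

-19200 J

P₁ = nRT₁/V₁ = 2.29×8.314×566/53.5 = 201 kPa.
Isochoric: V stays 53.5 L; P/T = const ⇒ T₂ = 162 K, P₂ = 57.8 kPa.
W = 0 (no volume change).
ΔU = nCvΔT = 2.29×20.8×(162−566) = -19200 J.
Q = ΔU = -19200 J.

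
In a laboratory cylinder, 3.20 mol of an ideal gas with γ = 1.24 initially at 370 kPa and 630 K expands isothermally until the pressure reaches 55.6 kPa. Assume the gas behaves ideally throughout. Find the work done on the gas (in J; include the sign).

-31800 J

V₁ = nRT₁/P₁ = 3.20×8.314×630/370 = 45.3 L.
Isothermal: T stays 630 K; PV = const ⇒ V₂ = 301 L, P₂ = 55.6 kPa.
W = nRT ln(V₂/V₁) = 3.20×8.314×630×ln(6.65) = 31800 J.
Work done on the gas = −W_by = -31800 J.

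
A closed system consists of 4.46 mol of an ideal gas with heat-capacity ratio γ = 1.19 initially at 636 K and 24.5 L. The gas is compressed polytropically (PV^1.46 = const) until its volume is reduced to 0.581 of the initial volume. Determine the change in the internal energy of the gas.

35200 J

P₁ = nRT₁/V₁ = 4.46×8.314×636/24.5 = 963 kPa.
Polytropic n=1.46: T₂ = T₁(V₁/V₂)^(n−1) = 636×(1.72)^0.46 = 816 K; P₂ = P₁(V₁/V₂)^n = 2130 kPa.
For an ideal gas ΔU = nCvΔT with Cv = R/(γ−1) = 43.8 J/(mol·K).
ΔU = 4.46×43.8×(816−636) = 35200 J.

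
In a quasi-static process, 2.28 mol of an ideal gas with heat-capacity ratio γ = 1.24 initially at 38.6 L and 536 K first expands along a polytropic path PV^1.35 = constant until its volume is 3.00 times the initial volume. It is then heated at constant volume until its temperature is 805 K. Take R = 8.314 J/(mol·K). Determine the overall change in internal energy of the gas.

P₁ = nRT₁/V₁ = 2.28×8.314×536/38.6 = 263 kPa.
Step 1 — Polytropic n=1.35: T₂ = T₁(V₁/V₂)^(n−1) = 536×(0.333)^0.35 = 365 K; P₂ = P₁(V₁/V₂)^n = 59.7 kPa.
W = (P₁V₁−P₂V₂)/(n−1) = (263×38.6−59.7×116)/0.35 = 9270 J.
ΔU = nCvΔT = 2.28×34.6×(365−536) = -13500 J.
Q = ΔU + W = -4250 J.
State after step 1: P = 59.7 kPa, V = 116 L, T = 365 K.
Step 2 — Isochoric: V stays 116 L; P/T = const ⇒ T₂ = 805 K, P₂ = 132 kPa.
W = 0 (no volume change).
ΔU = nCvΔT = 2.28×34.6×(805−365) = 34800 J.
Q = ΔU = 34800 J.
Net over both steps: W = 9270 J, Q = 30500 J, ΔU = 21200 J.

21200 J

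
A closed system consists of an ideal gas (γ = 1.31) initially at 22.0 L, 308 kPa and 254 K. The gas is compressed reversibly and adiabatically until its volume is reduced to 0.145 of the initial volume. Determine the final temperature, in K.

Adiabatic: TV^(γ−1) = const ⇒ T₂ = 254×(6.90)^0.310 = 462 K; PV^γ = const ⇒ P₂ = 3870 kPa.

462 K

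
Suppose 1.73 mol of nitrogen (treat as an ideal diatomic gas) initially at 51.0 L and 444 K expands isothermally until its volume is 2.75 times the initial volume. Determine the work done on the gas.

-6460 J

P₁ = nRT₁/V₁ = 1.73×8.314×444/51.0 = 125 kPa.
Isothermal: T stays 444 K; PV = const ⇒ V₂ = 140 L, P₂ = 45.5 kPa.
W = nRT ln(V₂/V₁) = 1.73×8.314×444×ln(2.75) = 6460 J.
Work done on the gas = −W_by = -6460 J.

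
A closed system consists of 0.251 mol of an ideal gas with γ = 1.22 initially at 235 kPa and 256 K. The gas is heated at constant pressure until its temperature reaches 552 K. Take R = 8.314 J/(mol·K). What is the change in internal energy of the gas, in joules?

2810 J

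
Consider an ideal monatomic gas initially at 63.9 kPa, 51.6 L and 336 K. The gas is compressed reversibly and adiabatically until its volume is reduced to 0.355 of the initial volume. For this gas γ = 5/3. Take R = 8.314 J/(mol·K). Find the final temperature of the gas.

670 K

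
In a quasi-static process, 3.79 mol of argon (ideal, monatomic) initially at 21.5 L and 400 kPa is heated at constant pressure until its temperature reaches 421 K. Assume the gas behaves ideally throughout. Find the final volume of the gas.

T₁ = P₁V₁/(nR) = 400×21.5/(3.79×8.314) = 273 K.
Isobaric: P stays 400 kPa; V/T = const ⇒ T₂ = 421 K, V₂ = 33.2 L.

33.2 L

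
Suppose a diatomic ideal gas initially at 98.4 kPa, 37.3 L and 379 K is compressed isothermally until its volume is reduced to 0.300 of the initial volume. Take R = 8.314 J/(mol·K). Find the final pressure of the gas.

328 kPa

Isothermal: T stays 379 K; PV = const ⇒ V₂ = 11.2 L, P₂ = 328 kPa.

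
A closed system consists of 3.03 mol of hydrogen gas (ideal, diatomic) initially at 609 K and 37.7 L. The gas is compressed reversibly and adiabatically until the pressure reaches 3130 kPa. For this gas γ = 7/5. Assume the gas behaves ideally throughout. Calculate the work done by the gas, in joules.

P₁ = nRT₁/V₁ = 3.03×8.314×609/37.7 = 407 kPa.
Adiabatic: T₂/T₁ = (P₂/P₁)^((γ−1)/γ) ⇒ T₂ = 609×(7.69)^0.286 = 1090 K; V₂ = 8.78 L.
ΔU = nCvΔT = 3.03×20.8×(1090−609) = 30300 J.
Q = 0 for an adiabatic process, so W = −ΔU = -30300 J.

-30300 J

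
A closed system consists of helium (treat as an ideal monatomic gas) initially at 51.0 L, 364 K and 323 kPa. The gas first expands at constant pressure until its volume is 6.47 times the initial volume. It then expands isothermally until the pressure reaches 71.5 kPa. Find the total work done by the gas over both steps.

n = P₁V₁/(RT₁) = 323×51.0/(8.314×364) = 5.44 mol.
Step 1 — Isobaric: P stays 323 kPa; V/T = const ⇒ T₂ = 2360 K, V₂ = 330 L.
W = PΔV = 323×(330−51.0) kPa·L = 90100 J.
ΔU = nCvΔT = 5.44×12.5×(2360−364) = 135000 J.
Q = ΔU + W = nCpΔT = 225000 J.
State after step 1: P = 323 kPa, V = 330 L, T = 2360 K.
Step 2 — Isothermal: T stays 2360 K; PV = const ⇒ V₂ = 1490 L, P₂ = 71.5 kPa.
ΔU = 0 (ideal gas, T constant).
W = nRT ln(V₂/V₁) = 5.44×8.314×2360×ln(4.52) = 161000 J.
Q = ΔU + W = 161000 J.
Net over both steps: W = 251000 J, Q = 386000 J, ΔU = 135000 J.

251000 J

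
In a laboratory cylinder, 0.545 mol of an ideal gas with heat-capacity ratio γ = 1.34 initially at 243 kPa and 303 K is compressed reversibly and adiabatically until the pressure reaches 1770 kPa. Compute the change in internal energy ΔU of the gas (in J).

V₁ = nRT₁/P₁ = 0.545×8.314×303/243 = 5.65 L.
Adiabatic: T₂/T₁ = (P₂/P₁)^((γ−1)/γ) ⇒ T₂ = 303×(7.28)^0.254 = 501 K; V₂ = 1.28 L.
For an ideal gas ΔU = nCvΔT with Cv = R/(γ−1) = 24.5 J/(mol·K).
ΔU = 0.545×24.5×(501−303) = 2650 J.

2650 J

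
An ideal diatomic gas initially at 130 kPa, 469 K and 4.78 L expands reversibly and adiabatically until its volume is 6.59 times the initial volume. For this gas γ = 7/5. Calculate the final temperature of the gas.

221 K

Adiabatic: TV^(γ−1) = const ⇒ T₂ = 469×(0.152)^0.400 = 221 K; PV^γ = const ⇒ P₂ = 9.28 kPa.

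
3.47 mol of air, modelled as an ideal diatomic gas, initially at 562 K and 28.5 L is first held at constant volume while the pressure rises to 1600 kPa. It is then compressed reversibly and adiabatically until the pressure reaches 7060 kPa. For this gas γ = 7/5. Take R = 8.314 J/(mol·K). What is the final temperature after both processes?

2420 K

P₁ = nRT₁/V₁ = 3.47×8.314×562/28.5 = 569 kPa.
Step 1 — Isochoric: V stays 28.5 L; P/T = const ⇒ T₂ = 1580 K, P₂ = 1600 kPa.
W = 0 (no volume change).
ΔU = nCvΔT = 3.47×20.8×(1580−562) = 73500 J.
Q = ΔU = 73500 J.
State after step 1: P = 1600 kPa, V = 28.5 L, T = 1580 K.
Step 2 — Adiabatic: T₂/T₁ = (P₂/P₁)^((γ−1)/γ) ⇒ T₂ = 1580×(4.41)^0.286 = 2420 K; V₂ = 9.87 L.
ΔU = nCvΔT = 3.47×20.8×(2420−1580) = 60200 J.
Q = 0 for an adiabatic process, so W = −ΔU = -60200 J.
Net over both steps: W = -60200 J, Q = 73500 J, ΔU = 134000 J.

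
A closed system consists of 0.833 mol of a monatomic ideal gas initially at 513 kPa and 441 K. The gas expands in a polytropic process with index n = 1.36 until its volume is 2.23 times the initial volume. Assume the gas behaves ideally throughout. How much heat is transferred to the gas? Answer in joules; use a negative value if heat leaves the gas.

979 J

V₁ = nRT₁/P₁ = 0.833×8.314×441/513 = 5.95 L.
Polytropic n=1.36: T₂ = T₁(V₁/V₂)^(n−1) = 441×(0.448)^0.36 = 330 K; P₂ = P₁(V₁/V₂)^n = 172 kPa.
W = (P₁V₁−P₂V₂)/(n−1) = (513×5.95−172×13.3)/0.36 = 2130 J.
ΔU = nCvΔT = 0.833×12.5×(330−441) = -1150 J.
Q = ΔU + W = 979 J.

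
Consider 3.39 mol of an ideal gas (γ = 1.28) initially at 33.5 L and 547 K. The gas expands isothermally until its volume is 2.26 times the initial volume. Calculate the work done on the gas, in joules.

-12600 J

P₁ = nRT₁/V₁ = 3.39×8.314×547/33.5 = 460 kPa.
Isothermal: T stays 547 K; PV = const ⇒ V₂ = 75.7 L, P₂ = 204 kPa.
W = nRT ln(V₂/V₁) = 3.39×8.314×547×ln(2.26) = 12600 J.
Work done on the gas = −W_by = -12600 J.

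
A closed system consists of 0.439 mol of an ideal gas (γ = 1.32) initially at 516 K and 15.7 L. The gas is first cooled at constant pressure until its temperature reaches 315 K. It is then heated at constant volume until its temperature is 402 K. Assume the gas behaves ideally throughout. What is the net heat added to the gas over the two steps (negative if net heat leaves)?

-2030 J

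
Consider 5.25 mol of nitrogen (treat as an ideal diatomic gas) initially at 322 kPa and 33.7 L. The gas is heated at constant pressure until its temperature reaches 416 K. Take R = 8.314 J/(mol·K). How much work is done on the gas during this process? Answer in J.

-7310 J

T₁ = P₁V₁/(nR) = 322×33.7/(5.25×8.314) = 249 K.
Isobaric: P stays 322 kPa; V/T = const ⇒ T₂ = 416 K, V₂ = 56.4 L.
W = PΔV = 322×(56.4−33.7) kPa·L = 7310 J.
Work done on the gas = −W_by = -7310 J.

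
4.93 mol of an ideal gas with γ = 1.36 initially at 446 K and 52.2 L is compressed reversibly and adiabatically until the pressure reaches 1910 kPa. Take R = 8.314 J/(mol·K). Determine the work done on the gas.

28800 J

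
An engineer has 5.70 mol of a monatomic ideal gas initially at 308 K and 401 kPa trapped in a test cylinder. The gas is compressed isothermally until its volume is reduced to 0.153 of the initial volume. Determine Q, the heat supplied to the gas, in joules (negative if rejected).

-27400 J

V₁ = nRT₁/P₁ = 5.70×8.314×308/401 = 36.4 L.
Isothermal: T stays 308 K; PV = const ⇒ V₂ = 5.57 L, P₂ = 2620 kPa.
ΔU = 0 (ideal gas, T constant).
W = nRT ln(V₂/V₁) = 5.70×8.314×308×ln(0.153) = -27400 J.
Q = ΔU + W = -27400 J.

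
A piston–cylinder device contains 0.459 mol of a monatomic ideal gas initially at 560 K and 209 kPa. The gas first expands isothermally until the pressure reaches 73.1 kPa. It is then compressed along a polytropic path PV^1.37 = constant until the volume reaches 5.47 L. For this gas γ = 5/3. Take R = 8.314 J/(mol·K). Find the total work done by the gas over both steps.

-2720 J

V₁ = nRT₁/P₁ = 0.459×8.314×560/209 = 10.2 L.
Step 1 — Isothermal: T stays 560 K; PV = const ⇒ V₂ = 29.2 L, P₂ = 73.1 kPa.
ΔU = 0 (ideal gas, T constant).
W = nRT ln(V₂/V₁) = 0.459×8.314×560×ln(2.86) = 2240 J.
Q = ΔU + W = 2240 J.
State after step 1: P = 73.1 kPa, V = 29.2 L, T = 560 K.
Step 2 — Polytropic n=1.37: T₂ = T₁(V₁/V₂)^(n−1) = 560×(5.34)^0.37 = 1040 K; P₂ = P₁(V₁/V₂)^n = 726 kPa.
W = (P₁V₁−P₂V₂)/(n−1) = (73.1×29.2−726×5.47)/0.37 = -4960 J.
ΔU = nCvΔT = 0.459×12.5×(1040−560) = 2750 J.
Q = ΔU + W = -2210 J.
Net over both steps: W = -2720 J, Q = 36.6 J, ΔU = 2750 J.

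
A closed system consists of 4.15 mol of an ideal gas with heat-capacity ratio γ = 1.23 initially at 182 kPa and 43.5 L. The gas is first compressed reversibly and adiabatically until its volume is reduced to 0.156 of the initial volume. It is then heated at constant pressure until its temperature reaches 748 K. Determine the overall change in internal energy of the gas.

77800 J

T₁ = P₁V₁/(nR) = 182×43.5/(4.15×8.314) = 229 K.
Step 1 — Adiabatic: TV^(γ−1) = const ⇒ T₂ = 229×(6.41)^0.230 = 352 K; PV^γ = const ⇒ P₂ = 1790 kPa.
ΔU = nCvΔT = 4.15×36.1×(352−229) = 18400 J.
Q = 0 for an adiabatic process, so W = −ΔU = -18400 J.
State after step 1: P = 1790 kPa, V = 6.79 L, T = 352 K.
Step 2 — Isobaric: P stays 1790 kPa; V/T = const ⇒ T₂ = 748 K, V₂ = 14.4 L.
W = PΔV = 1790×(14.4−6.79) kPa·L = 13700 J.
ΔU = nCvΔT = 4.15×36.1×(748−352) = 59400 J.
Q = ΔU + W = nCpΔT = 73100 J.
Net over both steps: W = -4680 J, Q = 73100 J, ΔU = 77800 J.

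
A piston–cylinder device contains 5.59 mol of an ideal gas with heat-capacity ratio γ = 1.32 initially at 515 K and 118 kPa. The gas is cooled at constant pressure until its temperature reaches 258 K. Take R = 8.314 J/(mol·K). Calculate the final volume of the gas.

102 L

V₁ = nRT₁/P₁ = 5.59×8.314×515/118 = 203 L.
Isobaric: P stays 118 kPa; V/T = const ⇒ T₂ = 258 K, V₂ = 102 L.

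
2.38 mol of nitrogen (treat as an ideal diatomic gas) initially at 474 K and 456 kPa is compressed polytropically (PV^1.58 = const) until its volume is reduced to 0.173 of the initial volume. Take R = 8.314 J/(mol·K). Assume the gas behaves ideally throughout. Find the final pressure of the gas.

7290 kPa

V₁ = nRT₁/P₁ = 2.38×8.314×474/456 = 20.6 L.
Polytropic n=1.58: T₂ = T₁(V₁/V₂)^(n−1) = 474×(5.78)^0.58 = 1310 K; P₂ = P₁(V₁/V₂)^n = 7290 kPa.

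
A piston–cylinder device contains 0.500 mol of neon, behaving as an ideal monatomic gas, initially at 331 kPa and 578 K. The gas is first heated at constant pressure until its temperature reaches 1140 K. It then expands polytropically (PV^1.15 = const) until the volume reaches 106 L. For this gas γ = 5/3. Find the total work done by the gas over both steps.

10500 J

V₁ = nRT₁/P₁ = 0.500×8.314×578/331 = 7.26 L.
Step 1 — Isobaric: P stays 331 kPa; V/T = const ⇒ T₂ = 1140 K, V₂ = 14.3 L.
W = PΔV = 331×(14.3−7.26) kPa·L = 2340 J.
ΔU = nCvΔT = 0.500×12.5×(1140−578) = 3500 J.
Q = ΔU + W = nCpΔT = 5840 J.
State after step 1: P = 331 kPa, V = 14.3 L, T = 1140 K.
Step 2 — Polytropic n=1.15: T₂ = T₁(V₁/V₂)^(n−1) = 1140×(0.135)^0.15 = 844 K; P₂ = P₁(V₁/V₂)^n = 33.1 kPa.
W = (P₁V₁−P₂V₂)/(n−1) = (331×14.3−33.1×106)/0.15 = 8200 J.
ΔU = nCvΔT = 0.500×12.5×(844−1140) = -1840 J.
Q = ΔU + W = 6350 J.
Net over both steps: W = 10500 J, Q = 12200 J, ΔU = 1660 J.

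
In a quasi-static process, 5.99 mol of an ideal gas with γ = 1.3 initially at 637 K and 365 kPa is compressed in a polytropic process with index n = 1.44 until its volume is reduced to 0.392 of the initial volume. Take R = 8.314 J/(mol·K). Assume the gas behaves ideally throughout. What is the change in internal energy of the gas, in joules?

53900 J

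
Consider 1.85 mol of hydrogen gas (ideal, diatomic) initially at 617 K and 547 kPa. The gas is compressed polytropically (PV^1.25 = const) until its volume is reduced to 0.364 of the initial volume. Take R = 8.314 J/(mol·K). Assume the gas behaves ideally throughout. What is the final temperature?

794 K

V₁ = nRT₁/P₁ = 1.85×8.314×617/547 = 17.3 L.
Polytropic n=1.25: T₂ = T₁(V₁/V₂)^(n−1) = 617×(2.75)^0.25 = 794 K; P₂ = P₁(V₁/V₂)^n = 1930 kPa.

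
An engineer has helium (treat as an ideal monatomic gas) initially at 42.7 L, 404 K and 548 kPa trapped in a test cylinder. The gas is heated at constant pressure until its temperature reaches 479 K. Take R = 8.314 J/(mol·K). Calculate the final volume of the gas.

Isobaric: P stays 548 kPa; V/T = const ⇒ T₂ = 479 K, V₂ = 50.6 L.

50.6 L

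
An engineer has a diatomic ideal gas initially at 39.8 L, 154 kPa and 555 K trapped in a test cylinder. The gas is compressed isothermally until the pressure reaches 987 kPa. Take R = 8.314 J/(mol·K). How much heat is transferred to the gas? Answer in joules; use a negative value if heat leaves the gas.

-11400 J

n = P₁V₁/(RT₁) = 154×39.8/(8.314×555) = 1.33 mol.
Isothermal: T stays 555 K; PV = const ⇒ V₂ = 6.21 L, P₂ = 987 kPa.
ΔU = 0 (ideal gas, T constant).
W = nRT ln(V₂/V₁) = 1.33×8.314×555×ln(0.156) = -11400 J.
Q = ΔU + W = -11400 J.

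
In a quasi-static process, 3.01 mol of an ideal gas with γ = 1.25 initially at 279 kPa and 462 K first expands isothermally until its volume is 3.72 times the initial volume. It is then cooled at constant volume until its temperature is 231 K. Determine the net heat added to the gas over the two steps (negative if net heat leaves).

-7930 J

V₁ = nRT₁/P₁ = 3.01×8.314×462/279 = 41.4 L.
Step 1 — Isothermal: T stays 462 K; PV = const ⇒ V₂ = 154 L, P₂ = 75.0 kPa.
ΔU = 0 (ideal gas, T constant).
W = nRT ln(V₂/V₁) = 3.01×8.314×462×ln(3.72) = 15200 J.
Q = ΔU + W = 15200 J.
State after step 1: P = 75.0 kPa, V = 154 L, T = 462 K.
Step 2 — Isochoric: V stays 154 L; P/T = const ⇒ T₂ = 231 K, P₂ = 37.5 kPa.
W = 0 (no volume change).
ΔU = nCvΔT = 3.01×33.3×(231−462) = -23100 J.
Q = ΔU = -23100 J.
Net over both steps: W = 15200 J, Q = -7930 J, ΔU = -23100 J.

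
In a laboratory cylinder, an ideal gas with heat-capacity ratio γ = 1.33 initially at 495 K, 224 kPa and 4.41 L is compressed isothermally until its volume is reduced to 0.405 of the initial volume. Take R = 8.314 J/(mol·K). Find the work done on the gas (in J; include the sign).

893 J

n = P₁V₁/(RT₁) = 224×4.41/(8.314×495) = 0.240 mol.
Isothermal: T stays 495 K; PV = const ⇒ V₂ = 1.79 L, P₂ = 553 kPa.
W = nRT ln(V₂/V₁) = 0.240×8.314×495×ln(0.405) = -893 J.
Work done on the gas = −W_by = 893 J.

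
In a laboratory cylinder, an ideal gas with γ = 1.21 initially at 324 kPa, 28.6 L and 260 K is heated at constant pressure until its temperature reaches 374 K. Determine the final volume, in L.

Isobaric: P stays 324 kPa; V/T = const ⇒ T₂ = 374 K, V₂ = 41.1 L.

41.1 L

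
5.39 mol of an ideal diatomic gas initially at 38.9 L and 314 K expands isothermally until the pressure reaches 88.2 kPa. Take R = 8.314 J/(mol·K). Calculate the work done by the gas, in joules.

19900 J

P₁ = nRT₁/V₁ = 5.39×8.314×314/38.9 = 362 kPa.
Isothermal: T stays 314 K; PV = const ⇒ V₂ = 160 L, P₂ = 88.2 kPa.
W = nRT ln(V₂/V₁) = 5.39×8.314×314×ln(4.10) = 19900 J.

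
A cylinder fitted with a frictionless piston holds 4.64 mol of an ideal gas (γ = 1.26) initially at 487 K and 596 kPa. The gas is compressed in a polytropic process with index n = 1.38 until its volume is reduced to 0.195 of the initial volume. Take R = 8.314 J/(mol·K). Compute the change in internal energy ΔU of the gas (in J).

62200 J

V₁ = nRT₁/P₁ = 4.64×8.314×487/596 = 31.5 L.
Polytropic n=1.38: T₂ = T₁(V₁/V₂)^(n−1) = 487×(5.13)^0.38 = 906 K; P₂ = P₁(V₁/V₂)^n = 5690 kPa.
For an ideal gas ΔU = nCvΔT with Cv = R/(γ−1) = 32.0 J/(mol·K).
ΔU = 4.64×32.0×(906−487) = 62200 J.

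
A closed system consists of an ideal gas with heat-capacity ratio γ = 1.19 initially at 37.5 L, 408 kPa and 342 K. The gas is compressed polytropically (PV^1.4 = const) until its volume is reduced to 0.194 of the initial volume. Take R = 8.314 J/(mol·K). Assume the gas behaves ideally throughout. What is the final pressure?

4050 kPa

Polytropic n=1.4: T₂ = T₁(V₁/V₂)^(n−1) = 342×(5.15)^0.40 = 659 K; P₂ = P₁(V₁/V₂)^n = 4050 kPa.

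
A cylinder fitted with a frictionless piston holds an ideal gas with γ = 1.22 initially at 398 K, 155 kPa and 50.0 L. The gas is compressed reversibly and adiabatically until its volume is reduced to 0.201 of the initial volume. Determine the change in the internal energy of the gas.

14900 J

n = P₁V₁/(RT₁) = 155×50.0/(8.314×398) = 2.34 mol.
Adiabatic: TV^(γ−1) = const ⇒ T₂ = 398×(4.98)^0.220 = 566 K; PV^γ = const ⇒ P₂ = 1100 kPa.
For an ideal gas ΔU = nCvΔT with Cv = R/(γ−1) = 37.8 J/(mol·K).
ΔU = 2.34×37.8×(566−398) = 14900 J.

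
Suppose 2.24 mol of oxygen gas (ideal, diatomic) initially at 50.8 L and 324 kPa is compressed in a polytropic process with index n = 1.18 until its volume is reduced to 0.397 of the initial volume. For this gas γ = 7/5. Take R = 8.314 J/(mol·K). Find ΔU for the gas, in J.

7440 J

T₁ = P₁V₁/(nR) = 324×50.8/(2.24×8.314) = 884 K.
Polytropic n=1.18: T₂ = T₁(V₁/V₂)^(n−1) = 884×(2.52)^0.18 = 1040 K; P₂ = P₁(V₁/V₂)^n = 964 kPa.
For an ideal gas ΔU = nCvΔT with Cv = (5/2)R = 20.8 J/(mol·K).
ΔU = 2.24×20.8×(1040−884) = 7440 J.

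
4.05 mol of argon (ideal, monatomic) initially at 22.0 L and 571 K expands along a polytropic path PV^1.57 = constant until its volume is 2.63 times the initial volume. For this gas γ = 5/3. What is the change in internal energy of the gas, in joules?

-12200 J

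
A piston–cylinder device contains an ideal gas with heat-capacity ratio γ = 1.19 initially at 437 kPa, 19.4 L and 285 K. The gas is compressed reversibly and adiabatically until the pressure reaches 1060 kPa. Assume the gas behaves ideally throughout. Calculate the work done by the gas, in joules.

-6780 J

n = P₁V₁/(RT₁) = 437×19.4/(8.314×285) = 3.58 mol.
Adiabatic: T₂/T₁ = (P₂/P₁)^((γ−1)/γ) ⇒ T₂ = 285×(2.43)^0.160 = 328 K; V₂ = 9.21 L.
ΔU = nCvΔT = 3.58×43.8×(328−285) = 6780 J.
Q = 0 for an adiabatic process, so W = −ΔU = -6780 J.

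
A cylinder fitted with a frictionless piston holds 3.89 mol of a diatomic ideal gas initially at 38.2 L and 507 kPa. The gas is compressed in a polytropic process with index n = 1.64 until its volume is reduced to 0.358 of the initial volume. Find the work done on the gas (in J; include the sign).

28100 J

T₁ = P₁V₁/(nR) = 507×38.2/(3.89×8.314) = 599 K.
Polytropic n=1.64: T₂ = T₁(V₁/V₂)^(n−1) = 599×(2.79)^0.64 = 1160 K; P₂ = P₁(V₁/V₂)^n = 2730 kPa.
W = (P₁V₁−P₂V₂)/(n−1) = (507×38.2−2730×13.7)/0.64 = -28100 J.
Work done on the gas = −W_by = 28100 J.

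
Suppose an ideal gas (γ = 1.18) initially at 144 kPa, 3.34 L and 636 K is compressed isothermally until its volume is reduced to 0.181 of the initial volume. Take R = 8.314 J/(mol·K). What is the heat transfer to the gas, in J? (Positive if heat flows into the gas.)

n = P₁V₁/(RT₁) = 144×3.34/(8.314×636) = 0.0910 mol.
Isothermal: T stays 636 K; PV = const ⇒ V₂ = 0.605 L, P₂ = 796 kPa.
ΔU = 0 (ideal gas, T constant).
W = nRT ln(V₂/V₁) = 0.0910×8.314×636×ln(0.181) = -822 J.
Q = ΔU + W = -822 J.

-822 J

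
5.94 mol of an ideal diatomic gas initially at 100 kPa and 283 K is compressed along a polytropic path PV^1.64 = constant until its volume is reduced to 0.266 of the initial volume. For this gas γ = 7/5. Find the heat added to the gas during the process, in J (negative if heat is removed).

17500 J

V₁ = nRT₁/P₁ = 5.94×8.314×283/100 = 140 L.
Polytropic n=1.64: T₂ = T₁(V₁/V₂)^(n−1) = 283×(3.76)^0.64 = 660 K; P₂ = P₁(V₁/V₂)^n = 877 kPa.
W = (P₁V₁−P₂V₂)/(n−1) = (100×140−877×37.2)/0.64 = -29100 J.
ΔU = nCvΔT = 5.94×20.8×(660−283) = 46600 J.
Q = ΔU + W = 17500 J.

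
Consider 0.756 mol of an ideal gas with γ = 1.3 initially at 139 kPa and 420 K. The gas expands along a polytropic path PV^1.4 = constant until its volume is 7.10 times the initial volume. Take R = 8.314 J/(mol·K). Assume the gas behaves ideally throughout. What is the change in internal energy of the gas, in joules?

V₁ = nRT₁/P₁ = 0.756×8.314×420/139 = 19.0 L.
Polytropic n=1.4: T₂ = T₁(V₁/V₂)^(n−1) = 420×(0.141)^0.40 = 192 K; P₂ = P₁(V₁/V₂)^n = 8.94 kPa.
For an ideal gas ΔU = nCvΔT with Cv = R/(γ−1) = 27.7 J/(mol·K).
ΔU = 0.756×27.7×(192−420) = -4780 J.

-4780 J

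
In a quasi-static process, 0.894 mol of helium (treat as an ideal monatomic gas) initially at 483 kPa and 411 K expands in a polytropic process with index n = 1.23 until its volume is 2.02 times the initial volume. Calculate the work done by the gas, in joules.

V₁ = nRT₁/P₁ = 0.894×8.314×411/483 = 6.32 L.
Polytropic n=1.23: T₂ = T₁(V₁/V₂)^(n−1) = 411×(0.495)^0.23 = 350 K; P₂ = P₁(V₁/V₂)^n = 203 kPa.
W = (P₁V₁−P₂V₂)/(n−1) = (483×6.32−203×12.8)/0.23 = 1980 J.

1980 J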